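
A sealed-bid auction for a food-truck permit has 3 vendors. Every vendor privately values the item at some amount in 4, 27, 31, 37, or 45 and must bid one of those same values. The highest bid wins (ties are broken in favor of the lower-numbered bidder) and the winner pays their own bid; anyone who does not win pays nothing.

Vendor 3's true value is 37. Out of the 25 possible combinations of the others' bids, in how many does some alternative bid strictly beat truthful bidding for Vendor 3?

Others bid (4, 4): truth gives 0; bid 27 gives 10 > 0. Violating.
Others bid (4, 27): truth gives 0; bid 31 gives 6 > 0. Violating.
Others bid (27, 4): truth gives 0; bid 31 gives 6 > 0. Violating.
Others bid (27, 27): truth gives 0; bid 31 gives 6 > 0. Violating.
Others bid (4, 31): truth gives 0; no alternative beats it.
Others bid (4, 37): truth gives 0; no alternative beats it.
(Checking all 25 profiles: 4 have a profitable deviation, 21 do not.)

4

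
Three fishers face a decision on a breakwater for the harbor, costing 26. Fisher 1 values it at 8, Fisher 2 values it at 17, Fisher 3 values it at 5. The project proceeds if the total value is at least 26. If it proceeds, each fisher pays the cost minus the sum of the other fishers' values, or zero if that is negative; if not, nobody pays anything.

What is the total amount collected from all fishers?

18

Total value 30 ≥ cost 26, so it is built.
Fisher 1: others sum to 22; max(0, 26 - 22) = 4.
Fisher 2: others sum to 13; max(0, 26 - 13) = 13.
Fisher 3: others sum to 25; max(0, 26 - 25) = 1.
Total collected = 4 + 13 + 1 = 18.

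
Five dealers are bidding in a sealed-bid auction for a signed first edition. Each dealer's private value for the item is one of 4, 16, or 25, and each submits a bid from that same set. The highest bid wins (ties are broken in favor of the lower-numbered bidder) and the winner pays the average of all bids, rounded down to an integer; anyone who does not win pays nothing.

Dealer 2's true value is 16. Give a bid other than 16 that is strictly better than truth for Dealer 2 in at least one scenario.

25

Suppose Dealer 1 bids 4, Dealer 3 bids 4, Dealer 4 bids 4 and Dealer 5 bids 25.
Bid 16: loses, pays 0, utility 0.
Bid 25: wins, pays 12, utility 16 - 12 = 4.
So bidding 25 beats truth here (4 > 0).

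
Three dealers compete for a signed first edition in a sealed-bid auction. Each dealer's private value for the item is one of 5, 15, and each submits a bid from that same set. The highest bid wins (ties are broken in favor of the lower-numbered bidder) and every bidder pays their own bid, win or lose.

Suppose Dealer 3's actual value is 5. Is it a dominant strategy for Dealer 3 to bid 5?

Yes

Check each profile of the others' bids and compare truth against every alternative bid.
Others bid (5, 15): truth gives -5, best alternative gives -15.
Others bid (15, 5): truth gives -5, best alternative gives -15.
Others bid (15, 15): truth gives -5, best alternative gives -15.
Others bid (5, 5): truth gives -5, best alternative gives -10.
In every case the truthful bid is at least as good as any alternative, so it is a dominant strategy.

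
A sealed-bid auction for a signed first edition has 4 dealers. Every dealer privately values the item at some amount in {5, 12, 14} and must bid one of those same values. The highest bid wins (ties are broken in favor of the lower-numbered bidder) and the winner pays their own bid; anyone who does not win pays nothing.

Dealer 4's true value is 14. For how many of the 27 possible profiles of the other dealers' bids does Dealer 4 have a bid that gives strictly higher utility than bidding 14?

1

Others bid (5, 5, 5): truth gives 0; bid 12 gives 2 > 0. Violating.
Others bid (5, 5, 12): truth gives 0; no alternative beats it.
Others bid (5, 5, 14): truth gives 0; no alternative beats it.
(Checking all 27 profiles: 1 has a profitable deviation, 26 do not.)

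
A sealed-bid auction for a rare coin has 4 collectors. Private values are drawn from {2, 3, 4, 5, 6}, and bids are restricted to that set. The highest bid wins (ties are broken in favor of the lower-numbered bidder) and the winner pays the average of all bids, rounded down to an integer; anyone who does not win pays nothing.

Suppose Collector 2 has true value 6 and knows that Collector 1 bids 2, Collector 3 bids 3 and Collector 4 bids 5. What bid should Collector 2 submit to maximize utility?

5

Bid 2: loses, pays 0, utility 0.
Bid 3: loses, pays 0, utility 0.
Bid 4: loses, pays 0, utility 0.
Bid 5: wins, pays 3, utility 6 - 3 = 3.
Bid 6: wins, pays 4, utility 6 - 4 = 2.
The best choice is 5 with utility 3.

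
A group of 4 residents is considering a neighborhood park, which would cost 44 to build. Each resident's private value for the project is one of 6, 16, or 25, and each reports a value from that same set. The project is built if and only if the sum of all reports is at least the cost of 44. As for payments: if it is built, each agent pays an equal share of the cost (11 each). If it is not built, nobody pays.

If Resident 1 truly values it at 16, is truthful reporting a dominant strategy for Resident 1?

Check each profile of the others' reports and compare truth against every alternative report.
Others report (6, 6, 16): truth gives 5, best alternative gives 5.
Others report (6, 6, 25): truth gives 5, best alternative gives 5.
Others report (6, 16, 6): truth gives 5, best alternative gives 5.
Others report (6, 16, 16): truth gives 5, best alternative gives 5.
Others report (6, 16, 25): truth gives 5, best alternative gives 5.
Others report (6, 25, 6): truth gives 5, best alternative gives 5.
(Remaining 21 profiles checked similarly; truth is weakly best in each.)
In every case the truthful report is at least as good as any alternative, so it is a dominant strategy.

Yes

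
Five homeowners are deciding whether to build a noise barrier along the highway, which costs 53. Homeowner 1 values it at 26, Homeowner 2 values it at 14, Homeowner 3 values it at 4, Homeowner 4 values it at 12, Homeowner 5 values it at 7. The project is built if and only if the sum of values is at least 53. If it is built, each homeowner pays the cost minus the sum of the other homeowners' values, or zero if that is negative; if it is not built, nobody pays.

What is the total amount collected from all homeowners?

22

Total value 63 ≥ cost 53, so it is built.
Homeowner 1: others sum to 37; max(0, 53 - 37) = 16.
Homeowner 2: others sum to 49; max(0, 53 - 49) = 4.
Homeowner 3: others sum to 59; max(0, 53 - 59) = 0.
Homeowner 4: others sum to 51; max(0, 53 - 51) = 2.
Homeowner 5: others sum to 56; max(0, 53 - 56) = 0.
Total collected = 16 + 4 + 0 + 2 + 0 = 22.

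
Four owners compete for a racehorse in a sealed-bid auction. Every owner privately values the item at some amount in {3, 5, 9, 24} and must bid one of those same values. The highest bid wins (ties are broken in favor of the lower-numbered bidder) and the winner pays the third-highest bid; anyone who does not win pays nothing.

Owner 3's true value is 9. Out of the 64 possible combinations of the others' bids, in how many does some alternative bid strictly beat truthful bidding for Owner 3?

12

Others bid (3, 3, 24): truth gives 0; bid 24 gives 6 > 0. Violating.
Others bid (3, 5, 24): truth gives 0; bid 24 gives 4 > 0. Violating.
Others bid (3, 9, 3): truth gives 0; bid 24 gives 6 > 0. Violating.
Others bid (3, 9, 5): truth gives 0; bid 24 gives 4 > 0. Violating.
Others bid (3, 3, 3): truth gives 6; no alternative beats it.
Others bid (3, 3, 5): truth gives 6; no alternative beats it.
(Checking all 64 profiles: 12 have a profitable deviation, 52 do not.)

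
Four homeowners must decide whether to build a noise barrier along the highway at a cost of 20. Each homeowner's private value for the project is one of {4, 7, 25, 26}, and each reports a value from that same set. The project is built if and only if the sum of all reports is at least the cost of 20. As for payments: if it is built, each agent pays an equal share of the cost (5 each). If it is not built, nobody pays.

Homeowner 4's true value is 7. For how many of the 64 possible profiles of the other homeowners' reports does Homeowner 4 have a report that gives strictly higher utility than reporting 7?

1

Others report (4, 4, 4): truth gives 0; report 25 gives 2 > 0. Violating.
Others report (4, 4, 7): truth gives 2; no alternative beats it.
Others report (4, 4, 25): truth gives 2; no alternative beats it.
(Checking all 64 profiles: 1 has a profitable deviation, 63 do not.)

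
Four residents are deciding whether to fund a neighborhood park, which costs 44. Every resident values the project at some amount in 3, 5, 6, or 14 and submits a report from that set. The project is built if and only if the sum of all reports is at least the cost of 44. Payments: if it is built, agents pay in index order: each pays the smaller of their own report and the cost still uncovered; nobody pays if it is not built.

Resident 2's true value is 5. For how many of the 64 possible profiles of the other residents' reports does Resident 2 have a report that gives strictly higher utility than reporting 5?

1

Others report (14, 14, 14): truth gives 0; report 3 gives 2 > 0. Violating.
Others report (3, 3, 3): truth gives 0; no alternative beats it.
Others report (3, 3, 5): truth gives 0; no alternative beats it.
(Checking all 64 profiles: 1 has a profitable deviation, 63 do not.)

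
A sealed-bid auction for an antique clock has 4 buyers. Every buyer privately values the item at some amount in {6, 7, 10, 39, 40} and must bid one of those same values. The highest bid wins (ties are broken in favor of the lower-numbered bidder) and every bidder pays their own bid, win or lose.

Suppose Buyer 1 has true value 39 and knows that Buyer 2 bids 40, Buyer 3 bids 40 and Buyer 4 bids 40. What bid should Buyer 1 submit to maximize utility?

Bid 6: loses but pays 6, utility -6.
Bid 7: loses but pays 7, utility -7.
Bid 10: loses but pays 10, utility -10.
Bid 39: loses but pays 39, utility -39.
Bid 40: wins, pays 40, utility 39 - 40 = -1.
The best choice is 40 with utility -1.

40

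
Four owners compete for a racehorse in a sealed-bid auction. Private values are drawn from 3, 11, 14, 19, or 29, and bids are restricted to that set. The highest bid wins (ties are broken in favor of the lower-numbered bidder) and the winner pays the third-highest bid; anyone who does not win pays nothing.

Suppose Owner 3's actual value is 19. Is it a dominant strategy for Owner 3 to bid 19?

No

Consider the case where Owner 1 bids 3, Owner 2 bids 3 and Owner 4 bids 29.
Truthful bid 19: loses, pays 0, utility 0.
Bid 29 instead: wins, pays 3, utility 19 - 3 = 16.
Since 16 > 0, bidding 29 is strictly better here, so truthful bidding is not dominant.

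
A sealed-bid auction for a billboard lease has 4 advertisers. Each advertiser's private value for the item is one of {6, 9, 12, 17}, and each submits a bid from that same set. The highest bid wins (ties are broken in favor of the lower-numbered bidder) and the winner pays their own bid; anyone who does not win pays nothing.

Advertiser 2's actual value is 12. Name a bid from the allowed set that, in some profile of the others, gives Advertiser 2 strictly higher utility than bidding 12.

9

Suppose Advertiser 1 bids 6, Advertiser 3 bids 6 and Advertiser 4 bids 6.
Bid 12: wins, pays 12, utility 12 - 12 = 0.
Bid 9: wins, pays 9, utility 12 - 9 = 3.
So bidding 9 beats truth here (3 > 0).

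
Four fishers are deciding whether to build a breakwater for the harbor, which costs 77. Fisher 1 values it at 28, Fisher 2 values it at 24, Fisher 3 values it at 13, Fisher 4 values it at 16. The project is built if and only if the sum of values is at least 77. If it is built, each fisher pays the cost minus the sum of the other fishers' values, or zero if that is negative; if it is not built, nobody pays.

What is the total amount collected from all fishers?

Total value 81 ≥ cost 77, so it is built.
Fisher 1: others sum to 53; max(0, 77 - 53) = 24.
Fisher 2: others sum to 57; max(0, 77 - 57) = 20.
Fisher 3: others sum to 68; max(0, 77 - 68) = 9.
Fisher 4: others sum to 65; max(0, 77 - 65) = 12.
Total collected = 24 + 20 + 9 + 12 = 65.

65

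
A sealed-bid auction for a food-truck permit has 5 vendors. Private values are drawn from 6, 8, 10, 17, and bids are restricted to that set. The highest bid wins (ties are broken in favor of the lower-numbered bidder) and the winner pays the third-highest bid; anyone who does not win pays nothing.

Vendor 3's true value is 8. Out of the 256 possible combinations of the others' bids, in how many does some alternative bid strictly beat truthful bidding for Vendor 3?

8

Others bid (6, 6, 6, 10): truth gives 0; bid 10 gives 2 > 0. Violating.
Others bid (6, 6, 6, 17): truth gives 0; bid 17 gives 2 > 0. Violating.
Others bid (6, 6, 10, 6): truth gives 0; bid 10 gives 2 > 0. Violating.
Others bid (6, 6, 17, 6): truth gives 0; bid 17 gives 2 > 0. Violating.
Others bid (6, 6, 6, 6): truth gives 2; no alternative beats it.
Others bid (6, 6, 6, 8): truth gives 2; no alternative beats it.
(Checking all 256 profiles: 8 have a profitable deviation, 248 do not.)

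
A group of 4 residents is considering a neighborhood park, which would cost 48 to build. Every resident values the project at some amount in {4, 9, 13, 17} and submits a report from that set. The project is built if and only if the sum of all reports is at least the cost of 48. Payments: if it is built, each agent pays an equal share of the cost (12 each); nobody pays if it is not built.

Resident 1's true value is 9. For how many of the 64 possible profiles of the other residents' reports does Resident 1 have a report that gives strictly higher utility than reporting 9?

13

Others report (9, 13, 17): truth gives -3; report 4 gives 0 > -3. Violating.
Others report (9, 17, 13): truth gives -3; report 4 gives 0 > -3. Violating.
Others report (9, 17, 17): truth gives -3; report 4 gives 0 > -3. Violating.
Others report (13, 9, 17): truth gives -3; report 4 gives 0 > -3. Violating.
Others report (4, 4, 4): truth gives 0; no alternative beats it.
Others report (4, 4, 9): truth gives 0; no alternative beats it.
(Checking all 64 profiles: 13 have a profitable deviation, 51 do not.)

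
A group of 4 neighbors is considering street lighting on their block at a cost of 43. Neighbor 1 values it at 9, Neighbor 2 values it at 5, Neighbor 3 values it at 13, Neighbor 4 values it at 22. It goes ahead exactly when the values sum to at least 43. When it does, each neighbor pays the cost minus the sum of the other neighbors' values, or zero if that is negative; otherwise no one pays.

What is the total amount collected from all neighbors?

Total value 49 ≥ cost 43, so it is built.
Neighbor 1: others sum to 40; max(0, 43 - 40) = 3.
Neighbor 2: others sum to 44; max(0, 43 - 44) = 0.
Neighbor 3: others sum to 36; max(0, 43 - 36) = 7.
Neighbor 4: others sum to 27; max(0, 43 - 27) = 16.
Total collected = 3 + 0 + 7 + 16 = 26.

26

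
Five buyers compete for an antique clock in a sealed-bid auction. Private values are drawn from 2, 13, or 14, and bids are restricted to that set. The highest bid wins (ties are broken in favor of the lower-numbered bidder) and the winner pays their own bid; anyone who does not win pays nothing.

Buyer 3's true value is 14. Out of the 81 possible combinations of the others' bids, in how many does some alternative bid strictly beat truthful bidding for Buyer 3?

4

Others bid (2, 2, 2, 2): truth gives 0; bid 13 gives 1 > 0. Violating.
Others bid (2, 2, 2, 13): truth gives 0; bid 13 gives 1 > 0. Violating.
Others bid (2, 2, 13, 2): truth gives 0; bid 13 gives 1 > 0. Violating.
Others bid (2, 2, 13, 13): truth gives 0; bid 13 gives 1 > 0. Violating.
Others bid (2, 2, 2, 14): truth gives 0; no alternative beats it.
Others bid (2, 2, 13, 14): truth gives 0; no alternative beats it.
(Checking all 81 profiles: 4 have a profitable deviation, 77 do not.)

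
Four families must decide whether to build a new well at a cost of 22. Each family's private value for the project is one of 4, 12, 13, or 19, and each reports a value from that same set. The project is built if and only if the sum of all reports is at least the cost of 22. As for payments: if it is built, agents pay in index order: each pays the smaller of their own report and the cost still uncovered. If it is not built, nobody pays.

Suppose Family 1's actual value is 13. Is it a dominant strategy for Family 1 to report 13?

Consider the case where Family 2 reports 4, Family 3 reports 4 and Family 4 reports 4.
Truthful report 13: project built, pays 13, utility 13 - 13 = 0.
Report 12 instead: project built, pays 12, utility 13 - 12 = 1.
Since 1 > 0, reporting 12 is strictly better here, so truthful reporting is not dominant.

No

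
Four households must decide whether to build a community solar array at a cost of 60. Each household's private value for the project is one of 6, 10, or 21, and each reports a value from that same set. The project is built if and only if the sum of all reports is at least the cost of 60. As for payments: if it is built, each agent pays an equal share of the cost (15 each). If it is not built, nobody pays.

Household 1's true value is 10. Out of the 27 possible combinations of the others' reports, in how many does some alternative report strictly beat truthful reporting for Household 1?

Others report (10, 21, 21): truth gives -5; report 6 gives 0 > -5. Violating.
Others report (21, 10, 21): truth gives -5; report 6 gives 0 > -5. Violating.
Others report (21, 21, 10): truth gives -5; report 6 gives 0 > -5. Violating.
Others report (6, 6, 6): truth gives 0; no alternative beats it.
Others report (6, 6, 10): truth gives 0; no alternative beats it.
(Checking all 27 profiles: 3 have a profitable deviation, 24 do not.)

3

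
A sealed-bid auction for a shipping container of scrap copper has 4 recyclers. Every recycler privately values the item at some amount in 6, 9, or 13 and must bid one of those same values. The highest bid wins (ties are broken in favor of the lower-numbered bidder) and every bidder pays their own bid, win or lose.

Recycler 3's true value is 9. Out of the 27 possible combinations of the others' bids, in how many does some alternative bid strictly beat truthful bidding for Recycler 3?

Others bid (6, 6, 13): truth gives -9; bid 13 gives -4 > -9. Violating.
Others bid (6, 9, 6): truth gives -9; bid 13 gives -4 > -9. Violating.
Others bid (6, 9, 9): truth gives -9; bid 13 gives -4 > -9. Violating.
Others bid (6, 9, 13): truth gives -9; bid 13 gives -4 > -9. Violating.
Others bid (6, 6, 6): truth gives 0; no alternative beats it.
Others bid (6, 6, 9): truth gives 0; no alternative beats it.
(Checking all 27 profiles: 25 have a profitable deviation, 2 do not.)

25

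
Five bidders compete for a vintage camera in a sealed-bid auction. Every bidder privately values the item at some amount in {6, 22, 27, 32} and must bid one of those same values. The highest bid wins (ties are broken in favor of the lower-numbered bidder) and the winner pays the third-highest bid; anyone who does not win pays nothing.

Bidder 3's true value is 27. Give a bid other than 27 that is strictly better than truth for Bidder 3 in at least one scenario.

32

Suppose Bidder 1 bids 6, Bidder 2 bids 6, Bidder 4 bids 6 and Bidder 5 bids 32.
Bid 27: loses, pays 0, utility 0.
Bid 32: wins, pays 6, utility 27 - 6 = 21.
So bidding 32 beats truth here (21 > 0).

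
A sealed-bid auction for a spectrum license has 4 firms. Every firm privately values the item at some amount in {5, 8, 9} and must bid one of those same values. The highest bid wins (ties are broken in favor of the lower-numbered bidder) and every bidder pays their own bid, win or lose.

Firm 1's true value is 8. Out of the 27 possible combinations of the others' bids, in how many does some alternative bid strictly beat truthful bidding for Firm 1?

Others bid (5, 5, 5): truth gives 0; bid 5 gives 3 > 0. Violating.
Others bid (5, 5, 9): truth gives -8; bid 9 gives -1 > -8. Violating.
Others bid (5, 8, 9): truth gives -8; bid 9 gives -1 > -8. Violating.
Others bid (5, 9, 5): truth gives -8; bid 9 gives -1 > -8. Violating.
Others bid (5, 5, 8): truth gives 0; no alternative beats it.
Others bid (5, 8, 5): truth gives 0; no alternative beats it.
(Checking all 27 profiles: 20 have a profitable deviation, 7 do not.)

20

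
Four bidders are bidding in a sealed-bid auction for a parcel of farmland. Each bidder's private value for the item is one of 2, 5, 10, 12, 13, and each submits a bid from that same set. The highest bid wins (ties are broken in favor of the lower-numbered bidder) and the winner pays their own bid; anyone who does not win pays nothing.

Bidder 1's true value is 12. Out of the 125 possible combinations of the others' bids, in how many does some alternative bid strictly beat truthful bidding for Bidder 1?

Others bid (2, 2, 2): truth gives 0; bid 2 gives 10 > 0. Violating.
Others bid (2, 2, 5): truth gives 0; bid 5 gives 7 > 0. Violating.
Others bid (2, 2, 10): truth gives 0; bid 10 gives 2 > 0. Violating.
Others bid (2, 5, 2): truth gives 0; bid 5 gives 7 > 0. Violating.
Others bid (2, 2, 12): truth gives 0; no alternative beats it.
Others bid (2, 2, 13): truth gives 0; no alternative beats it.
(Checking all 125 profiles: 27 have a profitable deviation, 98 do not.)

27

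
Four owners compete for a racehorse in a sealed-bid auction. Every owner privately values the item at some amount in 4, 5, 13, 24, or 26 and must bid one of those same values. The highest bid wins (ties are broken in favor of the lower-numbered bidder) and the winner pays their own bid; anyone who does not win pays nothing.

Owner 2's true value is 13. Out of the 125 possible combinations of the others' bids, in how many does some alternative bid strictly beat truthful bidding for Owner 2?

4

Others bid (4, 4, 4): truth gives 0; bid 5 gives 8 > 0. Violating.
Others bid (4, 4, 5): truth gives 0; bid 5 gives 8 > 0. Violating.
Others bid (4, 5, 4): truth gives 0; bid 5 gives 8 > 0. Violating.
Others bid (4, 5, 5): truth gives 0; bid 5 gives 8 > 0. Violating.
Others bid (4, 4, 13): truth gives 0; no alternative beats it.
Others bid (4, 4, 24): truth gives 0; no alternative beats it.
(Checking all 125 profiles: 4 have a profitable deviation, 121 do not.)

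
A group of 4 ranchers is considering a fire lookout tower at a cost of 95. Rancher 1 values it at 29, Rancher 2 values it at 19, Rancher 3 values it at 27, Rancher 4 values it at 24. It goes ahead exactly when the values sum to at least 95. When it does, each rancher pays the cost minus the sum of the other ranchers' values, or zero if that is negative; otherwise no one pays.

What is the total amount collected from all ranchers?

Total value 99 ≥ cost 95, so it is built.
Rancher 1: others sum to 70; max(0, 95 - 70) = 25.
Rancher 2: others sum to 80; max(0, 95 - 80) = 15.
Rancher 3: others sum to 72; max(0, 95 - 72) = 23.
Rancher 4: others sum to 75; max(0, 95 - 75) = 20.
Total collected = 25 + 15 + 23 + 20 = 83.

83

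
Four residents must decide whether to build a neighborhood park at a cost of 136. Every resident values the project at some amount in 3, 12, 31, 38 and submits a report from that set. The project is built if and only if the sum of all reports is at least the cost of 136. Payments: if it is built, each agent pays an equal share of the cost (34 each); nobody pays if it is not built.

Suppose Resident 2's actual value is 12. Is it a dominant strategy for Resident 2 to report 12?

Yes

Check each profile of the others' reports and compare truth against every alternative report.
Others report (3, 3, 3): truth gives 0, best alternative gives 0.
Others report (3, 3, 12): truth gives 0, best alternative gives 0.
Others report (3, 3, 31): truth gives 0, best alternative gives 0.
Others report (3, 3, 38): truth gives 0, best alternative gives 0.
Others report (3, 12, 3): truth gives 0, best alternative gives 0.
Others report (3, 12, 12): truth gives 0, best alternative gives 0.
(Remaining 58 profiles checked similarly; truth is weakly best in each.)
In every case the truthful report is at least as good as any alternative, so it is a dominant strategy.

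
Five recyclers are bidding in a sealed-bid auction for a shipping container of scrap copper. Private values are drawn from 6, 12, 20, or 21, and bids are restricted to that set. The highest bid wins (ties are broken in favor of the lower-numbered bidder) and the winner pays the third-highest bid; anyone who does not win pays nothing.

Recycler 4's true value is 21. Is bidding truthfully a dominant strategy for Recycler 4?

Check each profile of the others' bids and compare truth against every alternative bid.
Others bid (6, 6, 6, 21): truth gives 15, best alternative gives 0.
Others bid (6, 6, 20, 6): truth gives 15, best alternative gives 0.
Others bid (6, 20, 6, 6): truth gives 15, best alternative gives 0.
Others bid (20, 6, 6, 6): truth gives 15, best alternative gives 0.
Others bid (6, 6, 12, 21): truth gives 9, best alternative gives 0.
Others bid (6, 6, 20, 12): truth gives 9, best alternative gives 0.
(Remaining 250 profiles checked similarly; truth is weakly best in each.)
In every case the truthful bid is at least as good as any alternative, so it is a dominant strategy.

Yes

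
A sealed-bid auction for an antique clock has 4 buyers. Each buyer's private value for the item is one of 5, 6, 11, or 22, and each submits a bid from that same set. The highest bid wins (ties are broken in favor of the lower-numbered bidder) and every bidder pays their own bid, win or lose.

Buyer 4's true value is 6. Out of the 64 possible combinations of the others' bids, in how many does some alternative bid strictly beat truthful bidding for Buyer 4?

Others bid (5, 5, 6): truth gives -6; bid 5 gives -5 > -6. Violating.
Others bid (5, 5, 11): truth gives -6; bid 5 gives -5 > -6. Violating.
Others bid (5, 5, 22): truth gives -6; bid 5 gives -5 > -6. Violating.
Others bid (5, 6, 5): truth gives -6; bid 5 gives -5 > -6. Violating.
Others bid (5, 5, 5): truth gives 0; no alternative beats it.
(Checking all 64 profiles: 63 have a profitable deviation, 1 does not.)

63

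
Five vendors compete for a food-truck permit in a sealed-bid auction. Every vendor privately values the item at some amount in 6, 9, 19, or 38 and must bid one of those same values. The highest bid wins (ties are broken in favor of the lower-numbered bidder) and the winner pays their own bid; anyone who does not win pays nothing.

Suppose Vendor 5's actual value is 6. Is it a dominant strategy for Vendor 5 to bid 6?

Check each profile of the others' bids and compare truth against every alternative bid.
Others bid (6, 6, 6, 6): truth gives 0, best alternative gives -3.
Others bid (6, 6, 6, 9): truth gives 0, best alternative gives 0.
Others bid (6, 6, 6, 19): truth gives 0, best alternative gives 0.
Others bid (6, 6, 6, 38): truth gives 0, best alternative gives 0.
Others bid (6, 6, 9, 6): truth gives 0, best alternative gives 0.
Others bid (6, 6, 9, 9): truth gives 0, best alternative gives 0.
(Remaining 250 profiles checked similarly; truth is weakly best in each.)
In every case the truthful bid is at least as good as any alternative, so it is a dominant strategy.

Yes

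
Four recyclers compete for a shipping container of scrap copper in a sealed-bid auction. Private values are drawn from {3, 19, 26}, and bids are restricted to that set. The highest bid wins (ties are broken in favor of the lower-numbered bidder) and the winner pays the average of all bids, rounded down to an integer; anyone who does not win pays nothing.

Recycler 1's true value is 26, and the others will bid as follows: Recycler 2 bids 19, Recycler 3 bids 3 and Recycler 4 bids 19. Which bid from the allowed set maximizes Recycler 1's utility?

Bid 3: loses, pays 0, utility 0.
Bid 19: wins, pays 15, utility 26 - 15 = 11.
Bid 26: wins, pays 16, utility 26 - 16 = 10.
The best choice is 19 with utility 11.

19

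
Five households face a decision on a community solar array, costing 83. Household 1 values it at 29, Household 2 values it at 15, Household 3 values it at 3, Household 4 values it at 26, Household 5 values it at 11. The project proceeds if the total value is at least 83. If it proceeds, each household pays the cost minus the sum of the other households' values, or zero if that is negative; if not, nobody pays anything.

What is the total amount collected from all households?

Total value 84 ≥ cost 83, so it is built.
Household 1: others sum to 55; max(0, 83 - 55) = 28.
Household 2: others sum to 69; max(0, 83 - 69) = 14.
Household 3: others sum to 81; max(0, 83 - 81) = 2.
Household 4: others sum to 58; max(0, 83 - 58) = 25.
Household 5: others sum to 73; max(0, 83 - 73) = 10.
Total collected = 28 + 14 + 2 + 25 + 10 = 79.

79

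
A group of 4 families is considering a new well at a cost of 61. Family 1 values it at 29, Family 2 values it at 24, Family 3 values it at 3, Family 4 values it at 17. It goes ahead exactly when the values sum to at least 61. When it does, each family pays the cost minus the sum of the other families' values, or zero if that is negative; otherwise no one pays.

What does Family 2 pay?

12

Total value 73 ≥ cost 61, so the project is built.
The other families' values sum to 49.
Cost minus that sum is 61 - 49 = 12.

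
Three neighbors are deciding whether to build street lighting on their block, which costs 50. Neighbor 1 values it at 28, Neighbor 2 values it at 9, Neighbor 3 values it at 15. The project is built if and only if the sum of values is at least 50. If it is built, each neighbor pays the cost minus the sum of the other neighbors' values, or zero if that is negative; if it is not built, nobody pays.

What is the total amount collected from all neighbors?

Total value 52 ≥ cost 50, so it is built.
Neighbor 1: others sum to 24; max(0, 50 - 24) = 26.
Neighbor 2: others sum to 43; max(0, 50 - 43) = 7.
Neighbor 3: others sum to 37; max(0, 50 - 37) = 13.
Total collected = 26 + 7 + 13 = 46.

46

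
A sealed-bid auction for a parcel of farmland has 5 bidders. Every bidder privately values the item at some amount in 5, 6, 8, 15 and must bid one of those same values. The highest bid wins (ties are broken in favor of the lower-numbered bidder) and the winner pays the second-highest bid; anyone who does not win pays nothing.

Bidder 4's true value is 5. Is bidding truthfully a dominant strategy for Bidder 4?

Check each profile of the others' bids and compare truth against every alternative bid.
Others bid (5, 5, 5, 6): truth gives 0, best alternative gives -1.
Others bid (5, 5, 5, 5): truth gives 0, best alternative gives 0.
Others bid (5, 5, 5, 8): truth gives 0, best alternative gives 0.
Others bid (5, 5, 5, 15): truth gives 0, best alternative gives 0.
Others bid (5, 5, 6, 5): truth gives 0, best alternative gives 0.
Others bid (5, 5, 6, 6): truth gives 0, best alternative gives 0.
(Remaining 250 profiles checked similarly; truth is weakly best in each.)
In every case the truthful bid is at least as good as any alternative, so it is a dominant strategy.

Yes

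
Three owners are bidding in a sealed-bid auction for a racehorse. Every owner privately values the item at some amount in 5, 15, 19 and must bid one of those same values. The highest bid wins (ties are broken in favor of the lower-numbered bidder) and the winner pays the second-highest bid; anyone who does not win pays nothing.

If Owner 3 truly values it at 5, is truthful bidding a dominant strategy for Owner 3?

Yes

Check each profile of the others' bids and compare truth against every alternative bid.
Others bid (5, 5): truth gives 0, best alternative gives 0.
Others bid (5, 15): truth gives 0, best alternative gives 0.
Others bid (5, 19): truth gives 0, best alternative gives 0.
Others bid (15, 5): truth gives 0, best alternative gives 0.
Others bid (15, 15): truth gives 0, best alternative gives 0.
Others bid (15, 19): truth gives 0, best alternative gives 0.
(Remaining 3 profiles checked similarly; truth is weakly best in each.)
In every case the truthful bid is at least as good as any alternative, so it is a dominant strategy.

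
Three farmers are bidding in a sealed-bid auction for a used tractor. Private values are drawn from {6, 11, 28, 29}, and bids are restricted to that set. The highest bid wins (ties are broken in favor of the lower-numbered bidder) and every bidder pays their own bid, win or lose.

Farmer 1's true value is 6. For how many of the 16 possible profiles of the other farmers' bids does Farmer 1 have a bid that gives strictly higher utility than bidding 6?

Others bid (6, 11): truth gives -6; bid 11 gives -5 > -6. Violating.
Others bid (11, 6): truth gives -6; bid 11 gives -5 > -6. Violating.
Others bid (11, 11): truth gives -6; bid 11 gives -5 > -6. Violating.
Others bid (6, 6): truth gives 0; no alternative beats it.
Others bid (6, 28): truth gives -6; no alternative beats it.
(Checking all 16 profiles: 3 have a profitable deviation, 13 do not.)

3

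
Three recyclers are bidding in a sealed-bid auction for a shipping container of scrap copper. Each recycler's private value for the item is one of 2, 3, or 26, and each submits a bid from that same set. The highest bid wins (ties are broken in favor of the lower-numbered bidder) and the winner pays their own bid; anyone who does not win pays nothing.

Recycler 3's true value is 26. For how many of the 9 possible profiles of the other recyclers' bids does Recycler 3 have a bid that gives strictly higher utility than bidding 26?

1

Others bid (2, 2): truth gives 0; bid 3 gives 23 > 0. Violating.
Others bid (2, 3): truth gives 0; no alternative beats it.
Others bid (2, 26): truth gives 0; no alternative beats it.
(Checking all 9 profiles: 1 has a profitable deviation, 8 do not.)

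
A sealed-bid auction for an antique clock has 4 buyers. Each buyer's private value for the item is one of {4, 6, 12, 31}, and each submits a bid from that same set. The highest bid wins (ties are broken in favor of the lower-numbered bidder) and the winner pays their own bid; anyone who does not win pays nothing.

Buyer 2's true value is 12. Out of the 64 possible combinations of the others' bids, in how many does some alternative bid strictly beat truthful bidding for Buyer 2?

Others bid (4, 4, 4): truth gives 0; bid 6 gives 6 > 0. Violating.
Others bid (4, 4, 6): truth gives 0; bid 6 gives 6 > 0. Violating.
Others bid (4, 6, 4): truth gives 0; bid 6 gives 6 > 0. Violating.
Others bid (4, 6, 6): truth gives 0; bid 6 gives 6 > 0. Violating.
Others bid (4, 4, 12): truth gives 0; no alternative beats it.
Others bid (4, 4, 31): truth gives 0; no alternative beats it.
(Checking all 64 profiles: 4 have a profitable deviation, 60 do not.)

4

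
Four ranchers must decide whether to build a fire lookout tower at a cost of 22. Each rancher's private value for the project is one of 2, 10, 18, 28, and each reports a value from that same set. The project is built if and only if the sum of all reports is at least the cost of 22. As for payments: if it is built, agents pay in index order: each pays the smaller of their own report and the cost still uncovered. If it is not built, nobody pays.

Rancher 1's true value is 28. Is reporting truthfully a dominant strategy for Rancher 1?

Consider the case where Rancher 2 reports 2, Rancher 3 reports 2 and Rancher 4 reports 2.
Truthful report 28: project built, pays 22, utility 28 - 22 = 6.
Report 18 instead: project built, pays 18, utility 28 - 18 = 10.
Since 10 > 6, reporting 18 is strictly better here, so truthful reporting is not dominant.

No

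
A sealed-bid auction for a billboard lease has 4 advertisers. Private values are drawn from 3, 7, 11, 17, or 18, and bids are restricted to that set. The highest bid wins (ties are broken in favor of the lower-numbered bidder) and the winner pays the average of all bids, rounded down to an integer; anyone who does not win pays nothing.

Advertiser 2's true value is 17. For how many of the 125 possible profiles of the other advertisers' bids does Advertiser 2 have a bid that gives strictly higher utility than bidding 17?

Others bid (3, 3, 3): truth gives 11; bid 7 gives 13 > 11. Violating.
Others bid (3, 3, 7): truth gives 10; bid 7 gives 12 > 10. Violating.
Others bid (3, 3, 11): truth gives 9; bid 11 gives 10 > 9. Violating.
Others bid (3, 3, 18): truth gives 0; bid 18 gives 7 > 0. Violating.
Others bid (3, 3, 17): truth gives 7; no alternative beats it.
Others bid (3, 7, 17): truth gives 6; no alternative beats it.
(Checking all 125 profiles: 66 have a profitable deviation, 59 do not.)

66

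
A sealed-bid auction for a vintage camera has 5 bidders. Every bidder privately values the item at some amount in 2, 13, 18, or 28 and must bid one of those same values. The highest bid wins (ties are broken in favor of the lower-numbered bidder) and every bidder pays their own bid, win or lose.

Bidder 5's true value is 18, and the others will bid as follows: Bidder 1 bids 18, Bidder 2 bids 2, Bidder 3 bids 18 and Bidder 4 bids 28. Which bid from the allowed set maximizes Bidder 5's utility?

Bid 2: loses but pays 2, utility -2.
Bid 13: loses but pays 13, utility -13.
Bid 18: loses but pays 18, utility -18.
Bid 28: loses but pays 28, utility -28.
The best choice is 2 with utility -2.

2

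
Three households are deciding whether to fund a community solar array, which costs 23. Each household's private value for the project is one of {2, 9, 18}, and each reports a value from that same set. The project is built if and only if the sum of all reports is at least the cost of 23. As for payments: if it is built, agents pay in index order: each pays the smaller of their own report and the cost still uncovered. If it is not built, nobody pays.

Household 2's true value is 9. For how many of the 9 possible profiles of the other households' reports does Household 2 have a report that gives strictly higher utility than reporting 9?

3

Others report (9, 18): truth gives 0; report 2 gives 7 > 0. Violating.
Others report (18, 9): truth gives 4; report 2 gives 7 > 4. Violating.
Others report (18, 18): truth gives 4; report 2 gives 7 > 4. Violating.
Others report (2, 2): truth gives 0; no alternative beats it.
Others report (2, 9): truth gives 0; no alternative beats it.
(Checking all 9 profiles: 3 have a profitable deviation, 6 do not.)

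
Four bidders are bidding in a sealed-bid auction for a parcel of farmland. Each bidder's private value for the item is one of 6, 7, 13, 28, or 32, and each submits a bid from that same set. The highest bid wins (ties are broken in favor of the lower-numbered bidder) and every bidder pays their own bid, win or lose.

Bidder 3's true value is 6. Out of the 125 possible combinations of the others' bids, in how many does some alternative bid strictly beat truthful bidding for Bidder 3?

2

Others bid (6, 6, 6): truth gives -6; bid 7 gives -1 > -6. Violating.
Others bid (6, 6, 7): truth gives -6; bid 7 gives -1 > -6. Violating.
Others bid (6, 6, 13): truth gives -6; no alternative beats it.
Others bid (6, 6, 28): truth gives -6; no alternative beats it.
(Checking all 125 profiles: 2 have a profitable deviation, 123 do not.)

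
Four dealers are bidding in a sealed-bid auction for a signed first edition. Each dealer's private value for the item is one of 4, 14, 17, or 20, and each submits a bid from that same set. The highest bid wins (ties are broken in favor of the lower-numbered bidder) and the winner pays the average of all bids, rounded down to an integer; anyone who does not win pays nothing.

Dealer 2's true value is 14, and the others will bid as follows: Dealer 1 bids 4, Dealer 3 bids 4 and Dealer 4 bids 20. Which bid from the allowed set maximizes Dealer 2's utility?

Bid 4: loses, pays 0, utility 0.
Bid 14: loses, pays 0, utility 0.
Bid 17: loses, pays 0, utility 0.
Bid 20: wins, pays 12, utility 14 - 12 = 2.
The best choice is 20 with utility 2.

20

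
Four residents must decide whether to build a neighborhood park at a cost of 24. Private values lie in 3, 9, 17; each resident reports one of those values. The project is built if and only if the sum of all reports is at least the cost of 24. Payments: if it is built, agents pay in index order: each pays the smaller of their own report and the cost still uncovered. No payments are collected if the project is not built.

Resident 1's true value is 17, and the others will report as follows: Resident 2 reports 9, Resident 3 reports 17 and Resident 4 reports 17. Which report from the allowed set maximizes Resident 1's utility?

Report 3: project built, pays 3, utility 17 - 3 = 14.
Report 9: project built, pays 9, utility 17 - 9 = 8.
Report 17: project built, pays 17, utility 17 - 17 = 0.
The best choice is 3 with utility 14.

3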